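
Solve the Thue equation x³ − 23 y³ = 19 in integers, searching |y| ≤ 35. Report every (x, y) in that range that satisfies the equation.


The equation is x³ - 23y³ = 19. For fixed y, x³ = 23·y³ + 19, so a solution requires the RHS to be a perfect cube.
Strategy: iterate y from -35 to 35, compute RHS = 23·y³ + 19, and check whether it is a (positive or negative) perfect cube.
Check small values of y:
  y = 0: RHS = 19 is not a perfect cube.
  y = 1: RHS = 42 is not a perfect cube.
  y = -1: RHS = -4 is not a perfect cube.
  y = 2: RHS = 203 is not a perfect cube.
  y = -2: RHS = -165 is not a perfect cube.
  y = 3: RHS = 640 is not a perfect cube.
  y = -3: RHS = -602 is not a perfect cube.
Continuing the search up to |y| = 35 finds no solutions either.
No (x, y) in the scanned range satisfies the equation.

No integer solutions with |y| ≤ 35.


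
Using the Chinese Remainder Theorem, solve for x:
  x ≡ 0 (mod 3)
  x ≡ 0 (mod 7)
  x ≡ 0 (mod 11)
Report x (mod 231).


Moduli 3, 7, 11 are pairwise coprime; by CRT there is a unique solution modulo M = 3 · 7 · 11 = 231.
Solve pairwise, accumulating the modulus:
  Start with x ≡ 0 (mod 3).
  Combine with x ≡ 0 (mod 7): since gcd(3, 7) = 1, we get a unique residue mod 21.
    Write x = 0 + 3·t and substitute into x ≡ 0 (mod 7): 3·t ≡ 0 − 0 = 0 (mod 7).
    The inverse of 3 mod 7 is 5 (since 3·5 = 15 = 2·7 + 1), so t ≡ 5·0 = 0 ≡ 0 (mod 7).
    Then x = 0 + 3·0 = 0, valid modulo lcm(3, 7) = 21: x ≡ 0 (mod 21).
  Combine with x ≡ 0 (mod 11): since gcd(21, 11) = 1, we get a unique residue mod 231.
    Write x = 0 + 21·t and substitute into x ≡ 0 (mod 11): 21·t ≡ 0 − 0 = 0 (mod 11).
    Reduce coefficients mod 11: 10·t ≡ 0 (mod 11).
    The inverse of 10 mod 11 is 10 (since 10·10 = 100 = 9·11 + 1), so t ≡ 10·0 = 0 ≡ 0 (mod 11).
    Then x = 0 + 21·0 = 0, valid modulo lcm(21, 11) = 231: x ≡ 0 (mod 231).
Verify: 0 mod 3 = 0 ✓, 0 mod 7 = 0 ✓, 0 mod 11 = 0 ✓.

x ≡ 0 (mod 231).


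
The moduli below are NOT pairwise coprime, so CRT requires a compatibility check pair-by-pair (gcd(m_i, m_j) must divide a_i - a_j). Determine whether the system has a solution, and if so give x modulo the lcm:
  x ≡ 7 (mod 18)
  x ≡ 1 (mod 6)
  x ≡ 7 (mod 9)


Moduli 18, 6, 9 are not pairwise coprime, so CRT works modulo lcm(m_i) when all pairwise compatibility conditions hold.
Pairwise compatibility: gcd(m_i, m_j) must divide a_i - a_j for every pair.
Merge one congruence at a time:
  Start: x ≡ 7 (mod 18).
  Combine with x ≡ 1 (mod 6): gcd(18, 6) = 6; 1 - 7 = -6, which IS divisible by 6, so compatible.
    Write x = 7 + 18·t and substitute into x ≡ 1 (mod 6): 18·t ≡ 1 − 7 = -6 (mod 6).
    Divide the congruence (and modulus) by g = 6: 3·t ≡ -1 (mod 1).
    Modulo 1 every t works; take t = 0.
    Then x = 7 + 18·0 = 7, valid modulo lcm(18, 6) = 18: x ≡ 7 (mod 18).
  Combine with x ≡ 7 (mod 9): gcd(18, 9) = 9; 7 - 7 = 0, which IS divisible by 9, so compatible.
    Write x = 7 + 18·t and substitute into x ≡ 7 (mod 9): 18·t ≡ 7 − 7 = 0 (mod 9).
    Divide the congruence (and modulus) by g = 9: 2·t ≡ 0 (mod 1).
    Modulo 1 every t works; take t = 0.
    Then x = 7 + 18·0 = 7, valid modulo lcm(18, 9) = 18: x ≡ 7 (mod 18).
Verify: 7 mod 18 = 7, 7 mod 6 = 1, 7 mod 9 = 7.

x ≡ 7 (mod 18).


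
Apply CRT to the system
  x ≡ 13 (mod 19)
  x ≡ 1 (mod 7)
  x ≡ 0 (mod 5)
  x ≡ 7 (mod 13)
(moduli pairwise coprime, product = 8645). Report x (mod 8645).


Product of moduli M = 19 · 7 · 5 · 13 = 8645.
Merge one congruence at a time:
  Start: x ≡ 13 (mod 19).
  Combine with x ≡ 1 (mod 7); new modulus lcm = 133.
    Write x = 13 + 19·t and substitute into x ≡ 1 (mod 7): 19·t ≡ 1 − 13 = -12 (mod 7).
    Reduce coefficients mod 7: 5·t ≡ 2 (mod 7).
    The inverse of 5 mod 7 is 3 (since 5·3 = 15 = 2·7 + 1), so t ≡ 3·2 = 6 ≡ 6 (mod 7).
    Then x = 13 + 19·6 = 127, valid modulo lcm(19, 7) = 133: x ≡ 127 (mod 133).
  Combine with x ≡ 0 (mod 5); new modulus lcm = 665.
    Write x = 127 + 133·t and substitute into x ≡ 0 (mod 5): 133·t ≡ 0 − 127 = -127 (mod 5).
    Reduce coefficients mod 5: 3·t ≡ 3 (mod 5).
    The inverse of 3 mod 5 is 2 (since 3·2 = 6 = 1·5 + 1), so t ≡ 2·3 = 6 ≡ 1 (mod 5).
    Then x = 127 + 133·1 = 260, valid modulo lcm(133, 5) = 665: x ≡ 260 (mod 665).
  Combine with x ≡ 7 (mod 13); new modulus lcm = 8645.
    Write x = 260 + 665·t and substitute into x ≡ 7 (mod 13): 665·t ≡ 7 − 260 = -253 (mod 13).
    Reduce coefficients mod 13: 2·t ≡ 7 (mod 13).
    The inverse of 2 mod 13 is 7 (since 2·7 = 14 = 1·13 + 1), so t ≡ 7·7 = 49 ≡ 10 (mod 13).
    Then x = 260 + 665·10 = 6910, valid modulo lcm(665, 13) = 8645: x ≡ 6910 (mod 8645).
Verify against each original: 6910 mod 19 = 13, 6910 mod 7 = 1, 6910 mod 5 = 0, 6910 mod 13 = 7.

x ≡ 6910 (mod 8645).


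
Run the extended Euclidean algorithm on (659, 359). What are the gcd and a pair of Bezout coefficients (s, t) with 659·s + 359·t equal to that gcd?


Euclidean algorithm on (659, 359) — divide until remainder is 0:
  659 = 1 · 359 + 300
  359 = 1 · 300 + 59
  300 = 5 · 59 + 5
  59 = 11 · 5 + 4
  5 = 1 · 4 + 1
  4 = 4 · 1 + 0
gcd(659, 359) = 1.
Track Bezout coefficients alongside the remainders: start with r₀ = 659 = a·1 + b·0 (s = 1, t = 0) and r₁ = 359 = a·0 + b·1 (s = 0, t = 1); each new remainder r_{k+1} = r_{k-1} − q_k·r_k inherits s_{k+1} = s_{k-1} − q_k·s_k, t_{k+1} = t_{k-1} − q_k·t_k, so r_k = a·s_k + b·t_k at every step:
  q = 1: r = 300, s = 1 − 1·0 = 1, t = 0 − 1·1 = -1  (check: 659·1 + 359·(-1) = 300)
  q = 1: r = 59, s = 0 − 1·1 = -1, t = 1 − 1·(-1) = 2  (check: 659·(-1) + 359·2 = 59)
  q = 5: r = 5, s = 1 − 5·(-1) = 6, t = -1 − 5·2 = -11  (check: 659·6 + 359·(-11) = 5)
  q = 11: r = 4, s = -1 − 11·6 = -67, t = 2 − 11·(-11) = 123  (check: 659·(-67) + 359·123 = 4)
  q = 1: r = 1, s = 6 − 1·(-67) = 73, t = -11 − 1·123 = -134  (check: 659·73 + 359·(-134) = 1)
The row with r = 1 (the gcd) gives the Bezout coefficients s = 73, t = -134.
Result: 659 · (73) + 359 · (-134) = 1.

gcd(659, 359) = 1; s = 73, t = -134 (check: 659·73 + 359·(-134) = 1).


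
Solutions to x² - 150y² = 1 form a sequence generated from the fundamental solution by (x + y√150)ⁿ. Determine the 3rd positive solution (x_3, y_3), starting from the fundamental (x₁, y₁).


Step 1: Find the fundamental solution (x₁, y₁) of x² - 150y² = 1.
  Expand √150 as a continued fraction. a₀ = ⌊√150⌋ = 12; iterate m_{k+1} = d_k·a_k − m_k, d_{k+1} = (150 − m_{k+1}²)/d_k, a_{k+1} = ⌊(a₀ + m_{k+1})/d_{k+1}⌋ (starting m₀ = 0, d₀ = 1), with convergents p_k = a_k·p_{k-1} + p_{k-2}, q_k = a_k·q_{k-1} + q_{k-2} (p₋₁ = 1, q₋₁ = 0):
  k = 0: a₀ = 12; p₀/q₀ = 12/1; p₀² − 150·q₀² = 144 − 150 = -6.
  k = 1: m = 12, d = 6, a = ⌊(12 + 12)/6⌋ = 4; p/q = (4·12 + 1)/(4·1 + 0) = 49/4; p² − 150·q² = 2401 − 2400 = 1.
  The first convergent with p² − 150·q² = 1 gives the fundamental solution (x₁, y₁) = (49, 4).
Step 2: Apply the recurrence (x_{n+1}, y_{n+1}) = (x₁x_n + 150y₁y_n, x₁y_n + y₁x_n) repeatedly.
  From (x_1, y_1) = (49, 4): x_2 = 49·49 + 150·4·4 = 4801; y_2 = 49·4 + 4·49 = 392.
  From (x_2, y_2) = (4801, 392): x_3 = 49·4801 + 150·4·392 = 470449; y_3 = 49·392 + 4·4801 = 38412.
Step 3: Verify x_3² - 150·y_3² = 221322261601 - 221322261600 = 1 (should be 1). ✓

(x_1, y_1) = (49, 4); (x_3, y_3) = (470449, 38412).


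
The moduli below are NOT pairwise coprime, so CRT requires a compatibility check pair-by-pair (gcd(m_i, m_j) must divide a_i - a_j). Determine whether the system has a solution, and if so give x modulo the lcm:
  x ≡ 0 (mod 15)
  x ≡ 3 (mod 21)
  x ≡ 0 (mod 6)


Moduli 15, 21, 6 are not pairwise coprime, so CRT works modulo lcm(m_i) when all pairwise compatibility conditions hold.
Pairwise compatibility: gcd(m_i, m_j) must divide a_i - a_j for every pair.
Merge one congruence at a time:
  Start: x ≡ 0 (mod 15).
  Combine with x ≡ 3 (mod 21): gcd(15, 21) = 3; 3 - 0 = 3, which IS divisible by 3, so compatible.
    Write x = 0 + 15·t and substitute into x ≡ 3 (mod 21): 15·t ≡ 3 − 0 = 3 (mod 21).
    Divide the congruence (and modulus) by g = 3: 5·t ≡ 1 (mod 7).
    The inverse of 5 mod 7 is 3 (since 5·3 = 15 = 2·7 + 1), so t ≡ 3·1 = 3 ≡ 3 (mod 7).
    Then x = 0 + 15·3 = 45, valid modulo lcm(15, 21) = 105: x ≡ 45 (mod 105).
  Combine with x ≡ 0 (mod 6): gcd(105, 6) = 3; 0 - 45 = -45, which IS divisible by 3, so compatible.
    Write x = 45 + 105·t and substitute into x ≡ 0 (mod 6): 105·t ≡ 0 − 45 = -45 (mod 6).
    Divide the congruence (and modulus) by g = 3: 35·t ≡ -15 (mod 2).
    Reduce coefficients mod 2: 1·t ≡ 1 (mod 2).
    So t ≡ 1 (mod 2).
    Then x = 45 + 105·1 = 150, valid modulo lcm(105, 6) = 210: x ≡ 150 (mod 210).
Verify: 150 mod 15 = 0, 150 mod 21 = 3, 150 mod 6 = 0.

x ≡ 150 (mod 210).


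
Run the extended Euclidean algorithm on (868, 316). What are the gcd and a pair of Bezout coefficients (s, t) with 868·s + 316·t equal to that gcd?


Euclidean algorithm on (868, 316) — divide until remainder is 0:
  868 = 2 · 316 + 236
  316 = 1 · 236 + 80
  236 = 2 · 80 + 76
  80 = 1 · 76 + 4
  76 = 19 · 4 + 0
gcd(868, 316) = 4.
Track Bezout coefficients alongside the remainders: start with r₀ = 868 = a·1 + b·0 (s = 1, t = 0) and r₁ = 316 = a·0 + b·1 (s = 0, t = 1); each new remainder r_{k+1} = r_{k-1} − q_k·r_k inherits s_{k+1} = s_{k-1} − q_k·s_k, t_{k+1} = t_{k-1} − q_k·t_k, so r_k = a·s_k + b·t_k at every step:
  q = 2: r = 236, s = 1 − 2·0 = 1, t = 0 − 2·1 = -2  (check: 868·1 + 316·(-2) = 236)
  q = 1: r = 80, s = 0 − 1·1 = -1, t = 1 − 1·(-2) = 3  (check: 868·(-1) + 316·3 = 80)
  q = 2: r = 76, s = 1 − 2·(-1) = 3, t = -2 − 2·3 = -8  (check: 868·3 + 316·(-8) = 76)
  q = 1: r = 4, s = -1 − 1·3 = -4, t = 3 − 1·(-8) = 11  (check: 868·(-4) + 316·11 = 4)
The row with r = 4 (the gcd) gives the Bezout coefficients s = -4, t = 11.
Result: 868 · (-4) + 316 · (11) = 4.

gcd(868, 316) = 4; s = -4, t = 11 (check: 868·(-4) + 316·11 = 4).


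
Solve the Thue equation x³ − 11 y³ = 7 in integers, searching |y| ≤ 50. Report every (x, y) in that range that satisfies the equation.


The equation is x³ - 11y³ = 7. For fixed y, x³ = 11·y³ + 7, so a solution requires the RHS to be a perfect cube.
Strategy: iterate y from -50 to 50, compute RHS = 11·y³ + 7, and check whether it is a (positive or negative) perfect cube.
Check small values of y:
  y = 0: RHS = 7 is not a perfect cube.
  y = 1: RHS = 18 is not a perfect cube.
  y = -1: RHS = -4 is not a perfect cube.
  y = 2: RHS = 95 is not a perfect cube.
  y = -2: RHS = -81 is not a perfect cube.
  y = 3: RHS = 304 is not a perfect cube.
  y = -3: RHS = -290 is not a perfect cube.
Continuing the search up to |y| = 50 finds no solutions either.
No (x, y) in the scanned range satisfies the equation.

No integer solutions with |y| ≤ 50.


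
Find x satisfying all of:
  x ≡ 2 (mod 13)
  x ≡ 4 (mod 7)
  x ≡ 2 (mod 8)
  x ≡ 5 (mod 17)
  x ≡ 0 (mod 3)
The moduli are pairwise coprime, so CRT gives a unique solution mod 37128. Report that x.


Product of moduli M = 13 · 7 · 8 · 17 · 3 = 37128.
Merge one congruence at a time:
  Start: x ≡ 2 (mod 13).
  Combine with x ≡ 4 (mod 7); new modulus lcm = 91.
    Write x = 2 + 13·t and substitute into x ≡ 4 (mod 7): 13·t ≡ 4 − 2 = 2 (mod 7).
    Reduce coefficients mod 7: 6·t ≡ 2 (mod 7).
    The inverse of 6 mod 7 is 6 (since 6·6 = 36 = 5·7 + 1), so t ≡ 6·2 = 12 ≡ 5 (mod 7).
    Then x = 2 + 13·5 = 67, valid modulo lcm(13, 7) = 91: x ≡ 67 (mod 91).
  Combine with x ≡ 2 (mod 8); new modulus lcm = 728.
    Write x = 67 + 91·t and substitute into x ≡ 2 (mod 8): 91·t ≡ 2 − 67 = -65 (mod 8).
    Reduce coefficients mod 8: 3·t ≡ 7 (mod 8).
    The inverse of 3 mod 8 is 3 (since 3·3 = 9 = 1·8 + 1), so t ≡ 3·7 = 21 ≡ 5 (mod 8).
    Then x = 67 + 91·5 = 522, valid modulo lcm(91, 8) = 728: x ≡ 522 (mod 728).
  Combine with x ≡ 5 (mod 17); new modulus lcm = 12376.
    Write x = 522 + 728·t and substitute into x ≡ 5 (mod 17): 728·t ≡ 5 − 522 = -517 (mod 17).
    Reduce coefficients mod 17: 14·t ≡ 10 (mod 17).
    The inverse of 14 mod 17 is 11 (since 14·11 = 154 = 9·17 + 1), so t ≡ 11·10 = 110 ≡ 8 (mod 17).
    Then x = 522 + 728·8 = 6346, valid modulo lcm(728, 17) = 12376: x ≡ 6346 (mod 12376).
  Combine with x ≡ 0 (mod 3); new modulus lcm = 37128.
    Write x = 6346 + 12376·t and substitute into x ≡ 0 (mod 3): 12376·t ≡ 0 − 6346 = -6346 (mod 3).
    Reduce coefficients mod 3: 1·t ≡ 2 (mod 3).
    So t ≡ 2 (mod 3).
    Then x = 6346 + 12376·2 = 31098, valid modulo lcm(12376, 3) = 37128: x ≡ 31098 (mod 37128).
Verify against each original: 31098 mod 13 = 2, 31098 mod 7 = 4, 31098 mod 8 = 2, 31098 mod 17 = 5, 31098 mod 3 = 0.

x ≡ 31098 (mod 37128).


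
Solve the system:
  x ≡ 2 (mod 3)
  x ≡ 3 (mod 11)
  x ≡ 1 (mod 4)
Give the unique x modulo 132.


Moduli 3, 11, 4 are pairwise coprime; by CRT there is a unique solution modulo M = 3 · 11 · 4 = 132.
Solve pairwise, accumulating the modulus:
  Start with x ≡ 2 (mod 3).
  Combine with x ≡ 3 (mod 11): since gcd(3, 11) = 1, we get a unique residue mod 33.
    Write x = 2 + 3·t and substitute into x ≡ 3 (mod 11): 3·t ≡ 3 − 2 = 1 (mod 11).
    The inverse of 3 mod 11 is 4 (since 3·4 = 12 = 1·11 + 1), so t ≡ 4·1 = 4 ≡ 4 (mod 11).
    Then x = 2 + 3·4 = 14, valid modulo lcm(3, 11) = 33: x ≡ 14 (mod 33).
  Combine with x ≡ 1 (mod 4): since gcd(33, 4) = 1, we get a unique residue mod 132.
    Write x = 14 + 33·t and substitute into x ≡ 1 (mod 4): 33·t ≡ 1 − 14 = -13 (mod 4).
    Reduce coefficients mod 4: 1·t ≡ 3 (mod 4).
    So t ≡ 3 (mod 4).
    Then x = 14 + 33·3 = 113, valid modulo lcm(33, 4) = 132: x ≡ 113 (mod 132).
Verify: 113 mod 3 = 2 ✓, 113 mod 11 = 3 ✓, 113 mod 4 = 1 ✓.

x ≡ 113 (mod 132).


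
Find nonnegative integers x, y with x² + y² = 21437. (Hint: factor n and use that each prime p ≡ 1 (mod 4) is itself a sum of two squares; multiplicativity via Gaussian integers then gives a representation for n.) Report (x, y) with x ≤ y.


Step 1: Factor n = 21437 = 13 · 17 · 97.
Step 2: Check the mod-4 condition on each prime factor: 13 ≡ 1 (mod 4), exponent 1; 17 ≡ 1 (mod 4), exponent 1; 97 ≡ 1 (mod 4), exponent 1.
All primes ≡ 3 (mod 4) appear to even exponent (or don't appear), so by the two-squares theorem n IS expressible as a sum of two squares.
Step 3: Build a representation. Here n = 13 · 17 · 97 is a product of primes ≡ 1 (mod 4). Each prime p ≡ 1 (mod 4) is itself a sum of two squares; find a² by testing p − a² for a perfect square:
  13: 13 − 1² = 12, 13 − 2² = 9 = 3² ⇒ 13 = 2² + 3².
  17: 17 − 1² = 16 = 4² ⇒ 17 = 1² + 4².
  97: 97 − 1² = 96, 97 − 2² = 93, 97 − 3² = 88, 97 − 4² = 81 = 9² ⇒ 97 = 4² + 9².
  Combine using the Brahmagupta–Fibonacci identity (a² + b²)(c² + d²) = (ac − bd)² + (ad + bc)² = (ac + bd)² + (ad − bc)²:
  13 · 17 = 221: from (2² + 3²)(1² + 4²), take (2·1 − 3·4, 2·4 + 3·1) = (2 − 12, 8 + 3) = (-10, 11); dropping signs (only squares matter) gives (10, 11); check 10² + 11² = 100 + 121 = 221 ✓.
  221 · 97 = 21437: from (10² + 11²)(4² + 9²), take (10·4 − 11·9, 10·9 + 11·4) = (40 − 99, 90 + 44) = (-59, 134); dropping signs (only squares matter) gives (59, 134); check 59² + 134² = 3481 + 17956 = 21437 ✓.
Step 4: Order so x ≤ y and verify: 59² + 134² = 3481 + 17956 = 21437 = n. ✓

n = 21437 = 59² + 134² (one valid representation with x ≤ y).


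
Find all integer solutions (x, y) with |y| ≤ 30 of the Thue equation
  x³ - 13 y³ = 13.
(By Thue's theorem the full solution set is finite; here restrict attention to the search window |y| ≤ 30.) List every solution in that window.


The equation is x³ - 13y³ = 13. For fixed y, x³ = 13·y³ + 13, so a solution requires the RHS to be a perfect cube.
Strategy: iterate y from -30 to 30, compute RHS = 13·y³ + 13, and check whether it is a (positive or negative) perfect cube.
Check small values of y:
  y = 0: RHS = 13 is not a perfect cube.
  y = 1: RHS = 26 is not a perfect cube.
  y = -1: RHS = 0 = (0)³ ⇒ x = 0 works.
  y = 2: RHS = 117 is not a perfect cube.
  y = -2: RHS = -91 is not a perfect cube.
  y = 3: RHS = 364 is not a perfect cube.
  y = -3: RHS = -338 is not a perfect cube.
Continuing the search up to |y| = 30 finds no further solutions beyond those listed.
Collected solutions: (0, -1).

Solutions (with |y| ≤ 30): (0, -1).


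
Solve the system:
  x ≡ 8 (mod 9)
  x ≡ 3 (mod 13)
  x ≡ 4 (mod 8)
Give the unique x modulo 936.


Moduli 9, 13, 8 are pairwise coprime; by CRT there is a unique solution modulo M = 9 · 13 · 8 = 936.
Solve pairwise, accumulating the modulus:
  Start with x ≡ 8 (mod 9).
  Combine with x ≡ 3 (mod 13): since gcd(9, 13) = 1, we get a unique residue mod 117.
    Write x = 8 + 9·t and substitute into x ≡ 3 (mod 13): 9·t ≡ 3 − 8 = -5 (mod 13).
    Reduce coefficients mod 13: 9·t ≡ 8 (mod 13).
    The inverse of 9 mod 13 is 3 (since 9·3 = 27 = 2·13 + 1), so t ≡ 3·8 = 24 ≡ 11 (mod 13).
    Then x = 8 + 9·11 = 107, valid modulo lcm(9, 13) = 117: x ≡ 107 (mod 117).
  Combine with x ≡ 4 (mod 8): since gcd(117, 8) = 1, we get a unique residue mod 936.
    Write x = 107 + 117·t and substitute into x ≡ 4 (mod 8): 117·t ≡ 4 − 107 = -103 (mod 8).
    Reduce coefficients mod 8: 5·t ≡ 1 (mod 8).
    The inverse of 5 mod 8 is 5 (since 5·5 = 25 = 3·8 + 1), so t ≡ 5·1 = 5 ≡ 5 (mod 8).
    Then x = 107 + 117·5 = 692, valid modulo lcm(117, 8) = 936: x ≡ 692 (mod 936).
Verify: 692 mod 9 = 8 ✓, 692 mod 13 = 3 ✓, 692 mod 8 = 4 ✓.

x ≡ 692 (mod 936).


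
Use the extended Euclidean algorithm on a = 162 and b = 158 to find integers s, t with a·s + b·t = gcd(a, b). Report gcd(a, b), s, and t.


Euclidean algorithm on (162, 158) — divide until remainder is 0:
  162 = 1 · 158 + 4
  158 = 39 · 4 + 2
  4 = 2 · 2 + 0
gcd(162, 158) = 2.
Track Bezout coefficients alongside the remainders: start with r₀ = 162 = a·1 + b·0 (s = 1, t = 0) and r₁ = 158 = a·0 + b·1 (s = 0, t = 1); each new remainder r_{k+1} = r_{k-1} − q_k·r_k inherits s_{k+1} = s_{k-1} − q_k·s_k, t_{k+1} = t_{k-1} − q_k·t_k, so r_k = a·s_k + b·t_k at every step:
  q = 1: r = 4, s = 1 − 1·0 = 1, t = 0 − 1·1 = -1  (check: 162·1 + 158·(-1) = 4)
  q = 39: r = 2, s = 0 − 39·1 = -39, t = 1 − 39·(-1) = 40  (check: 162·(-39) + 158·40 = 2)
The row with r = 2 (the gcd) gives the Bezout coefficients s = -39, t = 40.
Result: 162 · (-39) + 158 · (40) = 2.

gcd(162, 158) = 2; s = -39, t = 40 (check: 162·(-39) + 158·40 = 2).


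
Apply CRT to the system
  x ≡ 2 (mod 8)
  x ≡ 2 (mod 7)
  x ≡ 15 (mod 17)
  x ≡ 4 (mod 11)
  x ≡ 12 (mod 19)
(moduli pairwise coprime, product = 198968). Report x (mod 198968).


Product of moduli M = 8 · 7 · 17 · 11 · 19 = 198968.
Merge one congruence at a time:
  Start: x ≡ 2 (mod 8).
  Combine with x ≡ 2 (mod 7); new modulus lcm = 56.
    Write x = 2 + 8·t and substitute into x ≡ 2 (mod 7): 8·t ≡ 2 − 2 = 0 (mod 7).
    Reduce coefficients mod 7: 1·t ≡ 0 (mod 7).
    So t ≡ 0 (mod 7).
    Then x = 2 + 8·0 = 2, valid modulo lcm(8, 7) = 56: x ≡ 2 (mod 56).
  Combine with x ≡ 15 (mod 17); new modulus lcm = 952.
    Write x = 2 + 56·t and substitute into x ≡ 15 (mod 17): 56·t ≡ 15 − 2 = 13 (mod 17).
    Reduce coefficients mod 17: 5·t ≡ 13 (mod 17).
    The inverse of 5 mod 17 is 7 (since 5·7 = 35 = 2·17 + 1), so t ≡ 7·13 = 91 ≡ 6 (mod 17).
    Then x = 2 + 56·6 = 338, valid modulo lcm(56, 17) = 952: x ≡ 338 (mod 952).
  Combine with x ≡ 4 (mod 11); new modulus lcm = 10472.
    Write x = 338 + 952·t and substitute into x ≡ 4 (mod 11): 952·t ≡ 4 − 338 = -334 (mod 11).
    Reduce coefficients mod 11: 6·t ≡ 7 (mod 11).
    The inverse of 6 mod 11 is 2 (since 6·2 = 12 = 1·11 + 1), so t ≡ 2·7 = 14 ≡ 3 (mod 11).
    Then x = 338 + 952·3 = 3194, valid modulo lcm(952, 11) = 10472: x ≡ 3194 (mod 10472).
  Combine with x ≡ 12 (mod 19); new modulus lcm = 198968.
    Write x = 3194 + 10472·t and substitute into x ≡ 12 (mod 19): 10472·t ≡ 12 − 3194 = -3182 (mod 19).
    Reduce coefficients mod 19: 3·t ≡ 10 (mod 19).
    The inverse of 3 mod 19 is 13 (since 3·13 = 39 = 2·19 + 1), so t ≡ 13·10 = 130 ≡ 16 (mod 19).
    Then x = 3194 + 10472·16 = 170746, valid modulo lcm(10472, 19) = 198968: x ≡ 170746 (mod 198968).
Verify against each original: 170746 mod 8 = 2, 170746 mod 7 = 2, 170746 mod 17 = 15, 170746 mod 11 = 4, 170746 mod 19 = 12.

x ≡ 170746 (mod 198968).


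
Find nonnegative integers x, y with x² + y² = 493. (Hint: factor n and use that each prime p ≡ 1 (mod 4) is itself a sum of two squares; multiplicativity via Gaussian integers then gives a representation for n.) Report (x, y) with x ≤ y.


Step 1: Factor n = 493 = 17 · 29.
Step 2: Check the mod-4 condition on each prime factor: 17 ≡ 1 (mod 4), exponent 1; 29 ≡ 1 (mod 4), exponent 1.
All primes ≡ 3 (mod 4) appear to even exponent (or don't appear), so by the two-squares theorem n IS expressible as a sum of two squares.
Step 3: Build a representation. Here n = 17 · 29 is a product of primes ≡ 1 (mod 4). Each prime p ≡ 1 (mod 4) is itself a sum of two squares; find a² by testing p − a² for a perfect square:
  17: 17 − 1² = 16 = 4² ⇒ 17 = 1² + 4².
  29: 29 − 1² = 28, 29 − 2² = 25 = 5² ⇒ 29 = 2² + 5².
  Combine using the Brahmagupta–Fibonacci identity (a² + b²)(c² + d²) = (ac − bd)² + (ad + bc)² = (ac + bd)² + (ad − bc)²:
  17 · 29 = 493: from (1² + 4²)(2² + 5²), take (1·2 − 4·5, 1·5 + 4·2) = (2 − 20, 5 + 8) = (-18, 13); dropping signs (only squares matter) gives (18, 13); check 18² + 13² = 324 + 169 = 493 ✓.
Step 4: Order so x ≤ y and verify: 13² + 18² = 169 + 324 = 493 = n. ✓

n = 493 = 13² + 18² (one valid representation with x ≤ y).


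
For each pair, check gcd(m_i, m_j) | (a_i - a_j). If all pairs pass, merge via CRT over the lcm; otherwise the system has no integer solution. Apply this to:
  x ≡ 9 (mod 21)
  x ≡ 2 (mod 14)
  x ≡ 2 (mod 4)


Moduli 21, 14, 4 are not pairwise coprime, so CRT works modulo lcm(m_i) when all pairwise compatibility conditions hold.
Pairwise compatibility: gcd(m_i, m_j) must divide a_i - a_j for every pair.
Merge one congruence at a time:
  Start: x ≡ 9 (mod 21).
  Combine with x ≡ 2 (mod 14): gcd(21, 14) = 7; 2 - 9 = -7, which IS divisible by 7, so compatible.
    Write x = 9 + 21·t and substitute into x ≡ 2 (mod 14): 21·t ≡ 2 − 9 = -7 (mod 14).
    Divide the congruence (and modulus) by g = 7: 3·t ≡ -1 (mod 2).
    Reduce coefficients mod 2: 1·t ≡ 1 (mod 2).
    So t ≡ 1 (mod 2).
    Then x = 9 + 21·1 = 30, valid modulo lcm(21, 14) = 42: x ≡ 30 (mod 42).
  Combine with x ≡ 2 (mod 4): gcd(42, 4) = 2; 2 - 30 = -28, which IS divisible by 2, so compatible.
    Write x = 30 + 42·t and substitute into x ≡ 2 (mod 4): 42·t ≡ 2 − 30 = -28 (mod 4).
    Divide the congruence (and modulus) by g = 2: 21·t ≡ -14 (mod 2).
    Reduce coefficients mod 2: 1·t ≡ 0 (mod 2).
    So t ≡ 0 (mod 2).
    Then x = 30 + 42·0 = 30, valid modulo lcm(42, 4) = 84: x ≡ 30 (mod 84).
Verify: 30 mod 21 = 9, 30 mod 14 = 2, 30 mod 4 = 2.

x ≡ 30 (mod 84).


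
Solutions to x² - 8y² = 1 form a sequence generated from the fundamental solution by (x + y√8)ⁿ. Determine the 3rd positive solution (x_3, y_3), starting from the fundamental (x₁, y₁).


Step 1: Find the fundamental solution (x₁, y₁) of x² - 8y² = 1.
  Expand √8 as a continued fraction. a₀ = ⌊√8⌋ = 2; iterate m_{k+1} = d_k·a_k − m_k, d_{k+1} = (8 − m_{k+1}²)/d_k, a_{k+1} = ⌊(a₀ + m_{k+1})/d_{k+1}⌋ (starting m₀ = 0, d₀ = 1), with convergents p_k = a_k·p_{k-1} + p_{k-2}, q_k = a_k·q_{k-1} + q_{k-2} (p₋₁ = 1, q₋₁ = 0):
  k = 0: a₀ = 2; p₀/q₀ = 2/1; p₀² − 8·q₀² = 4 − 8 = -4.
  k = 1: m = 2, d = 4, a = ⌊(2 + 2)/4⌋ = 1; p/q = (1·2 + 1)/(1·1 + 0) = 3/1; p² − 8·q² = 9 − 8 = 1.
  The first convergent with p² − 8·q² = 1 gives the fundamental solution (x₁, y₁) = (3, 1).
Step 2: Apply the recurrence (x_{n+1}, y_{n+1}) = (x₁x_n + 8y₁y_n, x₁y_n + y₁x_n) repeatedly.
  From (x_1, y_1) = (3, 1): x_2 = 3·3 + 8·1·1 = 17; y_2 = 3·1 + 1·3 = 6.
  From (x_2, y_2) = (17, 6): x_3 = 3·17 + 8·1·6 = 99; y_3 = 3·6 + 1·17 = 35.
Step 3: Verify x_3² - 8·y_3² = 9801 - 9800 = 1 (should be 1). ✓

(x_1, y_1) = (3, 1); (x_3, y_3) = (99, 35).


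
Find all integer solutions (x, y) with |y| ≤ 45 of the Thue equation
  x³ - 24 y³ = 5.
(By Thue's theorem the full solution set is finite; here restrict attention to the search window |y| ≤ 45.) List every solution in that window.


The equation is x³ - 24y³ = 5. For fixed y, x³ = 24·y³ + 5, so a solution requires the RHS to be a perfect cube.
Strategy: iterate y from -45 to 45, compute RHS = 24·y³ + 5, and check whether it is a (positive or negative) perfect cube.
Check small values of y:
  y = 0: RHS = 5 is not a perfect cube.
  y = 1: RHS = 29 is not a perfect cube.
  y = -1: RHS = -19 is not a perfect cube.
  y = 2: RHS = 197 is not a perfect cube.
  y = -2: RHS = -187 is not a perfect cube.
  y = 3: RHS = 653 is not a perfect cube.
  y = -3: RHS = -643 is not a perfect cube.
Continuing the search up to |y| = 45 finds no solutions either.
No (x, y) in the scanned range satisfies the equation.

No integer solutions with |y| ≤ 45.


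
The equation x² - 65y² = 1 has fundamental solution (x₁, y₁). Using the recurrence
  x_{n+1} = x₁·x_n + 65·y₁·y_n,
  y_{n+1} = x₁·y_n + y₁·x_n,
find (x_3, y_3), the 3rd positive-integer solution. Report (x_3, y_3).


Step 1: Find the fundamental solution (x₁, y₁) of x² - 65y² = 1.
  Expand √65 as a continued fraction. a₀ = ⌊√65⌋ = 8; iterate m_{k+1} = d_k·a_k − m_k, d_{k+1} = (65 − m_{k+1}²)/d_k, a_{k+1} = ⌊(a₀ + m_{k+1})/d_{k+1}⌋ (starting m₀ = 0, d₀ = 1), with convergents p_k = a_k·p_{k-1} + p_{k-2}, q_k = a_k·q_{k-1} + q_{k-2} (p₋₁ = 1, q₋₁ = 0):
  k = 0: a₀ = 8; p₀/q₀ = 8/1; p₀² − 65·q₀² = 64 − 65 = -1.
  k = 1: m = 8, d = 1, a = ⌊(8 + 8)/1⌋ = 16; p/q = (16·8 + 1)/(16·1 + 0) = 129/16; p² − 65·q² = 16641 − 16640 = 1.
  The first convergent with p² − 65·q² = 1 gives the fundamental solution (x₁, y₁) = (129, 16).
Step 2: Apply the recurrence (x_{n+1}, y_{n+1}) = (x₁x_n + 65y₁y_n, x₁y_n + y₁x_n) repeatedly.
  From (x_1, y_1) = (129, 16): x_2 = 129·129 + 65·16·16 = 33281; y_2 = 129·16 + 16·129 = 4128.
  From (x_2, y_2) = (33281, 4128): x_3 = 129·33281 + 65·16·4128 = 8586369; y_3 = 129·4128 + 16·33281 = 1065008.
Step 3: Verify x_3² - 65·y_3² = 73725732604161 - 73725732604160 = 1 (should be 1). ✓

(x_1, y_1) = (129, 16); (x_3, y_3) = (8586369, 1065008).


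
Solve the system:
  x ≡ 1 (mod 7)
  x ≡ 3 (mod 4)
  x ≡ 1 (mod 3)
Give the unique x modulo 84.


Moduli 7, 4, 3 are pairwise coprime; by CRT there is a unique solution modulo M = 7 · 4 · 3 = 84.
Solve pairwise, accumulating the modulus:
  Start with x ≡ 1 (mod 7).
  Combine with x ≡ 3 (mod 4): since gcd(7, 4) = 1, we get a unique residue mod 28.
    Write x = 1 + 7·t and substitute into x ≡ 3 (mod 4): 7·t ≡ 3 − 1 = 2 (mod 4).
    Reduce coefficients mod 4: 3·t ≡ 2 (mod 4).
    The inverse of 3 mod 4 is 3 (since 3·3 = 9 = 2·4 + 1), so t ≡ 3·2 = 6 ≡ 2 (mod 4).
    Then x = 1 + 7·2 = 15, valid modulo lcm(7, 4) = 28: x ≡ 15 (mod 28).
  Combine with x ≡ 1 (mod 3): since gcd(28, 3) = 1, we get a unique residue mod 84.
    Write x = 15 + 28·t and substitute into x ≡ 1 (mod 3): 28·t ≡ 1 − 15 = -14 (mod 3).
    Reduce coefficients mod 3: 1·t ≡ 1 (mod 3).
    So t ≡ 1 (mod 3).
    Then x = 15 + 28·1 = 43, valid modulo lcm(28, 3) = 84: x ≡ 43 (mod 84).
Verify: 43 mod 7 = 1 ✓, 43 mod 4 = 3 ✓, 43 mod 3 = 1 ✓.

x ≡ 43 (mod 84).


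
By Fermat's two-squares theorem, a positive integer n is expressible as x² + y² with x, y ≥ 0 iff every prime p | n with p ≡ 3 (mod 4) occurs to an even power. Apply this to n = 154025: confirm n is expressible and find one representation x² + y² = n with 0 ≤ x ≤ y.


Step 1: Factor n = 154025 = 5^2 · 61 · 101.
Step 2: Check the mod-4 condition on each prime factor: 5 ≡ 1 (mod 4), exponent 2; 61 ≡ 1 (mod 4), exponent 1; 101 ≡ 1 (mod 4), exponent 1.
All primes ≡ 3 (mod 4) appear to even exponent (or don't appear), so by the two-squares theorem n IS expressible as a sum of two squares.
Step 3: Build a representation. Group n = k² · m with k = 5 and m = 61 · 101 = 6161 (a product of primes ≡ 1 (mod 4)); a representation of m scales to one of n via (k·x)² + (k·y)² = k²(x² + y²). Each prime p ≡ 1 (mod 4) is itself a sum of two squares; find a² by testing p − a² for a perfect square:
  61: 61 − 1² = 60, 61 − 2² = 57, 61 − 3² = 52, 61 − 4² = 45, 61 − 5² = 36 = 6² ⇒ 61 = 5² + 6².
  101: 101 − 1² = 100 = 10² ⇒ 101 = 1² + 10².
  Combine using the Brahmagupta–Fibonacci identity (a² + b²)(c² + d²) = (ac − bd)² + (ad + bc)² = (ac + bd)² + (ad − bc)²:
  61 · 101 = 6161: from (5² + 6²)(1² + 10²), take (5·1 − 6·10, 5·10 + 6·1) = (5 − 60, 50 + 6) = (-55, 56); dropping signs (only squares matter) gives (55, 56); check 55² + 56² = 3025 + 3136 = 6161 ✓.
  Scale by k = 5: (5·55, 5·56) = (275, 280).
Step 4: Order so x ≤ y and verify: 275² + 280² = 75625 + 78400 = 154025 = n. ✓

n = 154025 = 275² + 280² (one valid representation with x ≤ y).


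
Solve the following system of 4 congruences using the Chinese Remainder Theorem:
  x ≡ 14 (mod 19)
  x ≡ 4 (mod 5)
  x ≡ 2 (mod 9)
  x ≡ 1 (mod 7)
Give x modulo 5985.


Product of moduli M = 19 · 5 · 9 · 7 = 5985.
Merge one congruence at a time:
  Start: x ≡ 14 (mod 19).
  Combine with x ≡ 4 (mod 5); new modulus lcm = 95.
    Write x = 14 + 19·t and substitute into x ≡ 4 (mod 5): 19·t ≡ 4 − 14 = -10 (mod 5).
    Reduce coefficients mod 5: 4·t ≡ 0 (mod 5).
    The inverse of 4 mod 5 is 4 (since 4·4 = 16 = 3·5 + 1), so t ≡ 4·0 = 0 ≡ 0 (mod 5).
    Then x = 14 + 19·0 = 14, valid modulo lcm(19, 5) = 95: x ≡ 14 (mod 95).
  Combine with x ≡ 2 (mod 9); new modulus lcm = 855.
    Write x = 14 + 95·t and substitute into x ≡ 2 (mod 9): 95·t ≡ 2 − 14 = -12 (mod 9).
    Reduce coefficients mod 9: 5·t ≡ 6 (mod 9).
    The inverse of 5 mod 9 is 2 (since 5·2 = 10 = 1·9 + 1), so t ≡ 2·6 = 12 ≡ 3 (mod 9).
    Then x = 14 + 95·3 = 299, valid modulo lcm(95, 9) = 855: x ≡ 299 (mod 855).
  Combine with x ≡ 1 (mod 7); new modulus lcm = 5985.
    Write x = 299 + 855·t and substitute into x ≡ 1 (mod 7): 855·t ≡ 1 − 299 = -298 (mod 7).
    Reduce coefficients mod 7: 1·t ≡ 3 (mod 7).
    So t ≡ 3 (mod 7).
    Then x = 299 + 855·3 = 2864, valid modulo lcm(855, 7) = 5985: x ≡ 2864 (mod 5985).
Verify against each original: 2864 mod 19 = 14, 2864 mod 5 = 4, 2864 mod 9 = 2, 2864 mod 7 = 1.

x ≡ 2864 (mod 5985).


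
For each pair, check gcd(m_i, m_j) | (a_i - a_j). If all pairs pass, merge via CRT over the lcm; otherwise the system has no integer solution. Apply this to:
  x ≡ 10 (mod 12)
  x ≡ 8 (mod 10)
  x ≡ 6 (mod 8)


Moduli 12, 10, 8 are not pairwise coprime, so CRT works modulo lcm(m_i) when all pairwise compatibility conditions hold.
Pairwise compatibility: gcd(m_i, m_j) must divide a_i - a_j for every pair.
Merge one congruence at a time:
  Start: x ≡ 10 (mod 12).
  Combine with x ≡ 8 (mod 10): gcd(12, 10) = 2; 8 - 10 = -2, which IS divisible by 2, so compatible.
    Write x = 10 + 12·t and substitute into x ≡ 8 (mod 10): 12·t ≡ 8 − 10 = -2 (mod 10).
    Divide the congruence (and modulus) by g = 2: 6·t ≡ -1 (mod 5).
    Reduce coefficients mod 5: 1·t ≡ 4 (mod 5).
    So t ≡ 4 (mod 5).
    Then x = 10 + 12·4 = 58, valid modulo lcm(12, 10) = 60: x ≡ 58 (mod 60).
  Combine with x ≡ 6 (mod 8): gcd(60, 8) = 4; 6 - 58 = -52, which IS divisible by 4, so compatible.
    Write x = 58 + 60·t and substitute into x ≡ 6 (mod 8): 60·t ≡ 6 − 58 = -52 (mod 8).
    Divide the congruence (and modulus) by g = 4: 15·t ≡ -13 (mod 2).
    Reduce coefficients mod 2: 1·t ≡ 1 (mod 2).
    So t ≡ 1 (mod 2).
    Then x = 58 + 60·1 = 118, valid modulo lcm(60, 8) = 120: x ≡ 118 (mod 120).
Verify: 118 mod 12 = 10, 118 mod 10 = 8, 118 mod 8 = 6.

x ≡ 118 (mod 120).


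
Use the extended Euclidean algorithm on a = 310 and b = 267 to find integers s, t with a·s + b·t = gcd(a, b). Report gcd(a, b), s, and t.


Euclidean algorithm on (310, 267) — divide until remainder is 0:
  310 = 1 · 267 + 43
  267 = 6 · 43 + 9
  43 = 4 · 9 + 7
  9 = 1 · 7 + 2
  7 = 3 · 2 + 1
  2 = 2 · 1 + 0
gcd(310, 267) = 1.
Track Bezout coefficients alongside the remainders: start with r₀ = 310 = a·1 + b·0 (s = 1, t = 0) and r₁ = 267 = a·0 + b·1 (s = 0, t = 1); each new remainder r_{k+1} = r_{k-1} − q_k·r_k inherits s_{k+1} = s_{k-1} − q_k·s_k, t_{k+1} = t_{k-1} − q_k·t_k, so r_k = a·s_k + b·t_k at every step:
  q = 1: r = 43, s = 1 − 1·0 = 1, t = 0 − 1·1 = -1  (check: 310·1 + 267·(-1) = 43)
  q = 6: r = 9, s = 0 − 6·1 = -6, t = 1 − 6·(-1) = 7  (check: 310·(-6) + 267·7 = 9)
  q = 4: r = 7, s = 1 − 4·(-6) = 25, t = -1 − 4·7 = -29  (check: 310·25 + 267·(-29) = 7)
  q = 1: r = 2, s = -6 − 1·25 = -31, t = 7 − 1·(-29) = 36  (check: 310·(-31) + 267·36 = 2)
  q = 3: r = 1, s = 25 − 3·(-31) = 118, t = -29 − 3·36 = -137  (check: 310·118 + 267·(-137) = 1)
The row with r = 1 (the gcd) gives the Bezout coefficients s = 118, t = -137.
Result: 310 · (118) + 267 · (-137) = 1.

gcd(310, 267) = 1; s = 118, t = -137 (check: 310·118 + 267·(-137) = 1).


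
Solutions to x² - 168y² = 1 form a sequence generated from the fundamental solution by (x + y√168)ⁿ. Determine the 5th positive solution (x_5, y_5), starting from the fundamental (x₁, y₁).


Step 1: Find the fundamental solution (x₁, y₁) of x² - 168y² = 1.
  Expand √168 as a continued fraction. a₀ = ⌊√168⌋ = 12; iterate m_{k+1} = d_k·a_k − m_k, d_{k+1} = (168 − m_{k+1}²)/d_k, a_{k+1} = ⌊(a₀ + m_{k+1})/d_{k+1}⌋ (starting m₀ = 0, d₀ = 1), with convergents p_k = a_k·p_{k-1} + p_{k-2}, q_k = a_k·q_{k-1} + q_{k-2} (p₋₁ = 1, q₋₁ = 0):
  k = 0: a₀ = 12; p₀/q₀ = 12/1; p₀² − 168·q₀² = 144 − 168 = -24.
  k = 1: m = 12, d = 24, a = ⌊(12 + 12)/24⌋ = 1; p/q = (1·12 + 1)/(1·1 + 0) = 13/1; p² − 168·q² = 169 − 168 = 1.
  The first convergent with p² − 168·q² = 1 gives the fundamental solution (x₁, y₁) = (13, 1).
Step 2: Apply the recurrence (x_{n+1}, y_{n+1}) = (x₁x_n + 168y₁y_n, x₁y_n + y₁x_n) repeatedly.
  From (x_1, y_1) = (13, 1): x_2 = 13·13 + 168·1·1 = 337; y_2 = 13·1 + 1·13 = 26.
  From (x_2, y_2) = (337, 26): x_3 = 13·337 + 168·1·26 = 8749; y_3 = 13·26 + 1·337 = 675.
  From (x_3, y_3) = (8749, 675): x_4 = 13·8749 + 168·1·675 = 227137; y_4 = 13·675 + 1·8749 = 17524.
  From (x_4, y_4) = (227137, 17524): x_5 = 13·227137 + 168·1·17524 = 5896813; y_5 = 13·17524 + 1·227137 = 454949.
Step 3: Verify x_5² - 168·y_5² = 34772403556969 - 34772403556968 = 1 (should be 1). ✓

(x_1, y_1) = (13, 1); (x_5, y_5) = (5896813, 454949).


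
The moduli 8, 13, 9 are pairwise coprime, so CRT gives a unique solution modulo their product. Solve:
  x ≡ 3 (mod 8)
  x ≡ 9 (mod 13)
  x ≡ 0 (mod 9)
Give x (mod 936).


Moduli 8, 13, 9 are pairwise coprime; by CRT there is a unique solution modulo M = 8 · 13 · 9 = 936.
Solve pairwise, accumulating the modulus:
  Start with x ≡ 3 (mod 8).
  Combine with x ≡ 9 (mod 13): since gcd(8, 13) = 1, we get a unique residue mod 104.
    Write x = 3 + 8·t and substitute into x ≡ 9 (mod 13): 8·t ≡ 9 − 3 = 6 (mod 13).
    The inverse of 8 mod 13 is 5 (since 8·5 = 40 = 3·13 + 1), so t ≡ 5·6 = 30 ≡ 4 (mod 13).
    Then x = 3 + 8·4 = 35, valid modulo lcm(8, 13) = 104: x ≡ 35 (mod 104).
  Combine with x ≡ 0 (mod 9): since gcd(104, 9) = 1, we get a unique residue mod 936.
    Write x = 35 + 104·t and substitute into x ≡ 0 (mod 9): 104·t ≡ 0 − 35 = -35 (mod 9).
    Reduce coefficients mod 9: 5·t ≡ 1 (mod 9).
    The inverse of 5 mod 9 is 2 (since 5·2 = 10 = 1·9 + 1), so t ≡ 2·1 = 2 ≡ 2 (mod 9).
    Then x = 35 + 104·2 = 243, valid modulo lcm(104, 9) = 936: x ≡ 243 (mod 936).
Verify: 243 mod 8 = 3 ✓, 243 mod 13 = 9 ✓, 243 mod 9 = 0 ✓.

x ≡ 243 (mod 936).


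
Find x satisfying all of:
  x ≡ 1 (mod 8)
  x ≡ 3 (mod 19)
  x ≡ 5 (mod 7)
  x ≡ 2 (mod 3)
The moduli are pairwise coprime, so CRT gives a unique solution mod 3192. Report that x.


Product of moduli M = 8 · 19 · 7 · 3 = 3192.
Merge one congruence at a time:
  Start: x ≡ 1 (mod 8).
  Combine with x ≡ 3 (mod 19); new modulus lcm = 152.
    Write x = 1 + 8·t and substitute into x ≡ 3 (mod 19): 8·t ≡ 3 − 1 = 2 (mod 19).
    The inverse of 8 mod 19 is 12 (since 8·12 = 96 = 5·19 + 1), so t ≡ 12·2 = 24 ≡ 5 (mod 19).
    Then x = 1 + 8·5 = 41, valid modulo lcm(8, 19) = 152: x ≡ 41 (mod 152).
  Combine with x ≡ 5 (mod 7); new modulus lcm = 1064.
    Write x = 41 + 152·t and substitute into x ≡ 5 (mod 7): 152·t ≡ 5 − 41 = -36 (mod 7).
    Reduce coefficients mod 7: 5·t ≡ 6 (mod 7).
    The inverse of 5 mod 7 is 3 (since 5·3 = 15 = 2·7 + 1), so t ≡ 3·6 = 18 ≡ 4 (mod 7).
    Then x = 41 + 152·4 = 649, valid modulo lcm(152, 7) = 1064: x ≡ 649 (mod 1064).
  Combine with x ≡ 2 (mod 3); new modulus lcm = 3192.
    Write x = 649 + 1064·t and substitute into x ≡ 2 (mod 3): 1064·t ≡ 2 − 649 = -647 (mod 3).
    Reduce coefficients mod 3: 2·t ≡ 1 (mod 3).
    The inverse of 2 mod 3 is 2 (since 2·2 = 4 = 1·3 + 1), so t ≡ 2·1 = 2 ≡ 2 (mod 3).
    Then x = 649 + 1064·2 = 2777, valid modulo lcm(1064, 3) = 3192: x ≡ 2777 (mod 3192).
Verify against each original: 2777 mod 8 = 1, 2777 mod 19 = 3, 2777 mod 7 = 5, 2777 mod 3 = 2.

x ≡ 2777 (mod 3192).


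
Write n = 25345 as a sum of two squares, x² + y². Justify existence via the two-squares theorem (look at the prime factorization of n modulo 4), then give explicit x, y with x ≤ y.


Step 1: Factor n = 25345 = 5 · 37 · 137.
Step 2: Check the mod-4 condition on each prime factor: 5 ≡ 1 (mod 4), exponent 1; 37 ≡ 1 (mod 4), exponent 1; 137 ≡ 1 (mod 4), exponent 1.
All primes ≡ 3 (mod 4) appear to even exponent (or don't appear), so by the two-squares theorem n IS expressible as a sum of two squares.
Step 3: Build a representation. Here n = 5 · 37 · 137 is a product of primes ≡ 1 (mod 4). Each prime p ≡ 1 (mod 4) is itself a sum of two squares; find a² by testing p − a² for a perfect square:
  5: 5 − 1² = 4 = 2² ⇒ 5 = 1² + 2².
  37: 37 − 1² = 36 = 6² ⇒ 37 = 1² + 6².
  137: 137 − 1² = 136, 137 − 2² = 133, 137 − 3² = 128, 137 − 4² = 121 = 11² ⇒ 137 = 4² + 11².
  Combine using the Brahmagupta–Fibonacci identity (a² + b²)(c² + d²) = (ac − bd)² + (ad + bc)² = (ac + bd)² + (ad − bc)²:
  5 · 37 = 185: from (1² + 2²)(1² + 6²), take (1·1 − 2·6, 1·6 + 2·1) = (1 − 12, 6 + 2) = (-11, 8); dropping signs (only squares matter) gives (11, 8); check 11² + 8² = 121 + 64 = 185 ✓.
  185 · 137 = 25345: from (11² + 8²)(4² + 11²), take (11·4 − 8·11, 11·11 + 8·4) = (44 − 88, 121 + 32) = (-44, 153); dropping signs (only squares matter) gives (44, 153); check 44² + 153² = 1936 + 23409 = 25345 ✓.
Step 4: Order so x ≤ y and verify: 44² + 153² = 1936 + 23409 = 25345 = n. ✓

n = 25345 = 44² + 153² (one valid representation with x ≤ y).


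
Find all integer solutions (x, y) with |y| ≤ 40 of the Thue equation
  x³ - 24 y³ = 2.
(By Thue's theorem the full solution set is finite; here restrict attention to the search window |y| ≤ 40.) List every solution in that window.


The equation is x³ - 24y³ = 2. For fixed y, x³ = 24·y³ + 2, so a solution requires the RHS to be a perfect cube.
Strategy: iterate y from -40 to 40, compute RHS = 24·y³ + 2, and check whether it is a (positive or negative) perfect cube.
Check small values of y:
  y = 0: RHS = 2 is not a perfect cube.
  y = 1: RHS = 26 is not a perfect cube.
  y = -1: RHS = -22 is not a perfect cube.
  y = 2: RHS = 194 is not a perfect cube.
  y = -2: RHS = -190 is not a perfect cube.
  y = 3: RHS = 650 is not a perfect cube.
  y = -3: RHS = -646 is not a perfect cube.
Continuing the search up to |y| = 40 finds no solutions either.
No (x, y) in the scanned range satisfies the equation.

No integer solutions with |y| ≤ 40.
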